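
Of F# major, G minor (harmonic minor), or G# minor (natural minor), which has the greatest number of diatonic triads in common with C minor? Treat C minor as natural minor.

G minor

Triads of C minor (natural minor): Cm (i), Ddim (ii°), Eb (III), Fm (iv), Gm (v), Ab (VI), Bb (VII).
F# major shares 0: none.
G minor (harmonic minor) shares 3: Cm, Eb, Gm.
G# minor (natural minor) shares 0: none.
The most common triads (3) are shared with G minor.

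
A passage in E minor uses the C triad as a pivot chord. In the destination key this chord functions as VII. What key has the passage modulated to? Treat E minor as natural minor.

D minor

The numeral VII denotes a major triad on scale degree 7. With C on degree 7, the tonic of the new key is D.
Degree 7 carries a major triad in natural-minor keys, so the destination is D minor.
Check: the diatonic triads of D minor (natural minor) are Dm (i), Edim (ii°), F (III), Gm (iv), Am (v), B♭ (VI), C (VII) — C is indeed VII.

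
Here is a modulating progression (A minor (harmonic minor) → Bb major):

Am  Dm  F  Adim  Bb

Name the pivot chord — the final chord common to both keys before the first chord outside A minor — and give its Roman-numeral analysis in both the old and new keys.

F — VI in A minor, V in Bb major

Chords diatonic to A minor: Am, Bdim, Caug, Dm, E, F, G#dim.
Reading the progression, the first chord not in that set is Adim, so the modulation leaves A minor there.
The chord immediately before Adim is F, which is diatonic to both keys: VI in A minor and V in Bb major.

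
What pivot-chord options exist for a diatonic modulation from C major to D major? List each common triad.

Em, G

Triads in C major: C (I), Dm (ii), Em (iii), F (IV), G (V), Am (vi), Bdim (vii°).
Triads in D major: D (I), Em (ii), F#m (iii), G (IV), A (V), Bm (vi), C#dim (vii°).
Shared triads with their functions: Em (iii in C major, ii in D major); G (V in C major, IV in D major).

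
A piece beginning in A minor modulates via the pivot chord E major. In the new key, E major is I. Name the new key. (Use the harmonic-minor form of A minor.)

E major

The numeral I denotes a major triad on scale degree 1. With E on degree 1, the tonic of the new key is E.
Degree 1 carries a major triad in major keys, so the destination is E major.
Check: the diatonic triads of E major are E (I), F#m (ii), G#m (iii), A (IV), B (V), C#m (vi), D#dim (vii°) — E major is indeed I.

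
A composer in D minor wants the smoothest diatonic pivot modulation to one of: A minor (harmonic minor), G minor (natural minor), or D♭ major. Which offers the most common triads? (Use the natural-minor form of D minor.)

G minor

Triads of D minor (natural minor): Dm (i), Edim (ii°), F (III), Gm (iv), Am (v), B♭ (VI), C (VII).
A minor (harmonic minor) shares 3: Dm, F, Am.
G minor (natural minor) shares 4: Dm, F, Gm, B♭.
D♭ major shares 0: none.
The most common triads (4) are shared with G minor.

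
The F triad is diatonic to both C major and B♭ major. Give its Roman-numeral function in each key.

The scale of C major is C D E F G A B; F is degree 4, and the triad built there (F-A-C) is major, so it is IV.
The scale of B♭ major is B♭ C D E♭ F G A; F is degree 5, and the triad built there (F-A-C) is major, so it is V.

IV in C major; V in B♭ major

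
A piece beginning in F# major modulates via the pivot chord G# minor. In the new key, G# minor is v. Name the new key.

The numeral v denotes a minor triad on scale degree 5. With G# on degree 5, the tonic of the new key is C#.
Degree 5 carries a minor triad in natural-minor keys, so the destination is C# minor.
Check: the diatonic triads of C# minor (natural minor) are C#m (i), D#dim (ii°), E (III), F#m (iv), G#m (v), A (VI), B (VII) — G# minor is indeed v.

C# minor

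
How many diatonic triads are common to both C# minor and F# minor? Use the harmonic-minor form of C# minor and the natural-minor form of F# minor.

Diatonic triads of C# minor (harmonic minor): C#m (i), D#dim (ii°), Eaug (III+), F#m (iv), G# (V), A (VI), B#dim (vii°).
Diatonic triads of F# minor (natural minor): F#m (i), G#dim (ii°), A (III), Bm (iv), C#m (v), D (VI), E (VII).
Matching root and quality in both lists: C#m, F#m, A.
That gives 3 common triads.

3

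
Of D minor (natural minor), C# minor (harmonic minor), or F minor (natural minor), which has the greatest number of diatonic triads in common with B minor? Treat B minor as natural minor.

Triads of B minor (natural minor): B minor (i), C# diminished (ii°), D major (III), E minor (iv), F# minor (v), G major (VI), A major (VII).
D minor (natural minor) shares 0: none.
C# minor (harmonic minor) shares 2: F#m, A.
F minor (natural minor) shares 0: none.
The most common triads (2) are shared with C# minor.

C# minor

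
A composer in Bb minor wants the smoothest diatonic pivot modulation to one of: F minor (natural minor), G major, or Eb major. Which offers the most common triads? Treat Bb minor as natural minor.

F minor

Triads of Bb minor (natural minor): Bbm (i), Cdim (ii°), Db (III), Ebm (iv), Fm (v), Gb (VI), Ab (VII).
F minor (natural minor) shares 4: Bbm, Db, Fm, Ab.
G major shares 0: none.
Eb major shares 2: Fm, Ab.
The most common triads (4) are shared with F minor.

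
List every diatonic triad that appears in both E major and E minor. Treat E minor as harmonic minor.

B, D#dim

Triads in E major: E (I), F#m (ii), G#m (iii), A (IV), B (V), C#m (vi), D#dim (vii°).
Triads in E minor (harmonic minor): Em (i), F#dim (ii°), Gaug (III+), Am (iv), B (V), C (VI), D#dim (vii°).
Shared triads with their functions: B (V in E major, V in E minor); D#dim (vii° in E major, vii° in E minor).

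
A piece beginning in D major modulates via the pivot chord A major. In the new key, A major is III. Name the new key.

F# minor

The numeral III denotes a major triad on scale degree 3. With A on degree 3, the tonic of the new key is F#.
Degree 3 carries a major triad in natural-minor keys, so the destination is F# minor.
Check: the diatonic triads of F# minor (natural minor) are F#m (i), G#dim (ii°), A (III), Bm (iv), C#m (v), D (VI), E (VII) — A major is indeed III.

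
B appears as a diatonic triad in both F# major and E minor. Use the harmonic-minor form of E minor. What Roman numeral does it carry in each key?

IV in F# major; V in E minor

The scale of F# major is F# G# A# B C# D# E#; B is degree 4, and the triad built there (B-D#-F#) is major, so it is IV.
The scale of E minor (harmonic minor) is E F# G A B C D#; B is degree 5, and the triad built there (B-D#-F#) is major, so it is V.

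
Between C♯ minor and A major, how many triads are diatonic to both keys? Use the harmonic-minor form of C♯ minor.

3

Diatonic triads of C♯ minor (harmonic minor): C♯ minor (i), D♯ diminished (ii°), E augmented (III+), F♯ minor (iv), G♯ major (V), A major (VI), B♯ diminished (vii°).
Diatonic triads of A major: A major (I), B minor (ii), C♯ minor (iii), D major (IV), E major (V), F♯ minor (vi), G♯ diminished (vii°).
Matching root and quality in both lists: C♯ minor, F♯ minor, A major.
That gives 3 common triads.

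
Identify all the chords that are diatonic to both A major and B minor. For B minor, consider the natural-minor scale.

Triads in A major: A (I), Bm (ii), C#m (iii), D (IV), E (V), F#m (vi), G#dim (vii°).
Triads in B minor (natural minor): Bm (i), C#dim (ii°), D (III), Em (iv), F#m (v), G (VI), A (VII).
Shared triads with their functions: A (I in A major, VII in B minor); Bm (ii in A major, i in B minor); D (IV in A major, III in B minor); F#m (vi in A major, v in B minor).

A, Bm, D, F#m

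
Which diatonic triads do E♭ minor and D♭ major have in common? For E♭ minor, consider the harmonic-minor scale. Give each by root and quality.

E♭m

Triads in E♭ minor (harmonic minor): E♭m (i), Fdim (ii°), G♭aug (III+), A♭m (iv), B♭ (V), C♭ (VI), Ddim (vii°).
Triads in D♭ major: D♭ (I), E♭m (ii), Fm (iii), G♭ (IV), A♭ (V), B♭m (vi), Cdim (vii°).
Shared triads with their functions: E♭m (i in E♭ minor, ii in D♭ major).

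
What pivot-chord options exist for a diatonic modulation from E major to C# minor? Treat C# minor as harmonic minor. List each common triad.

F#m, A, C#m, D#dim

Triads in E major: E (I), F#m (ii), G#m (iii), A (IV), B (V), C#m (vi), D#dim (vii°).
Triads in C# minor (harmonic minor): C#m (i), D#dim (ii°), Eaug (III+), F#m (iv), G# (V), A (VI), B#dim (vii°).
Shared triads with their functions: F#m (ii in E major, iv in C# minor); A (IV in E major, VI in C# minor); C#m (vi in E major, i in C# minor); D#dim (vii° in E major, ii° in C# minor).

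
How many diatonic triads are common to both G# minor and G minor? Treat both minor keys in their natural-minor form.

0

Diatonic triads of G# minor (natural minor): G#m (i), A#dim (ii°), B (III), C#m (iv), D#m (v), E (VI), F# (VII).
Diatonic triads of G minor (natural minor): Gm (i), Adim (ii°), Bb (III), Cm (iv), Dm (v), Eb (VI), F (VII).
No triad has the same root and quality in both keys.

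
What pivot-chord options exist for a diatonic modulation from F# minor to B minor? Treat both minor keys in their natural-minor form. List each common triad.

F#m, A, Bm, D

Triads in F# minor (natural minor): F#m (i), G#dim (ii°), A (III), Bm (iv), C#m (v), D (VI), E (VII).
Triads in B minor (natural minor): Bm (i), C#dim (ii°), D (III), Em (iv), F#m (v), G (VI), A (VII).
Shared triads with their functions: F#m (i in F# minor, v in B minor); A (III in F# minor, VII in B minor); Bm (iv in F# minor, i in B minor); D (VI in F# minor, III in B minor).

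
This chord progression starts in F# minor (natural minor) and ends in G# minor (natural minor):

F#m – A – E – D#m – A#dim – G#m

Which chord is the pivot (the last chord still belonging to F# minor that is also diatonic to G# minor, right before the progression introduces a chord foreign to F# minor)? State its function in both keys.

Chords diatonic to F# minor: F#m, G#dim, A, Bm, C#m, D, E.
Reading the progression, the first chord not in that set is D#m, so the modulation leaves F# minor there.
The chord immediately before D#m is E, which is diatonic to both keys: VII in F# minor and VI in G# minor.

E — VII in F# minor, VI in G# minor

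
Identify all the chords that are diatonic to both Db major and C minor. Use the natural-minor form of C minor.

Triads in Db major: Db major (I), Eb minor (ii), F minor (iii), Gb major (IV), Ab major (V), Bb minor (vi), C diminished (vii°).
Triads in C minor (natural minor): C minor (i), D diminished (ii°), Eb major (III), F minor (iv), G minor (v), Ab major (VI), Bb major (VII).
Shared triads with their functions: F minor (iii in Db major, iv in C minor); Ab major (V in Db major, VI in C minor).

Fm, Ab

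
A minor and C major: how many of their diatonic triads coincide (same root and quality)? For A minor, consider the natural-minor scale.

7

Diatonic triads of A minor (natural minor): Am (i), Bdim (ii°), C (III), Dm (iv), Em (v), F (VI), G (VII).
Diatonic triads of C major: C (I), Dm (ii), Em (iii), F (IV), G (V), Am (vi), Bdim (vii°).
Matching root and quality in both lists: Am, Bdim, C, Dm, Em, F, G.
That gives 7 common triads.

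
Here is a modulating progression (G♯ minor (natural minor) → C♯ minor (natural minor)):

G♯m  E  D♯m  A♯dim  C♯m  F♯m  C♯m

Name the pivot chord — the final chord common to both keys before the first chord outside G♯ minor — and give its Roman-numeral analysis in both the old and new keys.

Chords diatonic to G♯ minor: G♯m, A♯dim, B, C♯m, D♯m, E, F♯.
Reading the progression, the first chord not in that set is F♯m, so the modulation leaves G♯ minor there.
The chord immediately before F♯m is C♯m, which is diatonic to both keys: iv in G♯ minor and i in C♯ minor.

C♯m — iv in G♯ minor, i in C♯ minor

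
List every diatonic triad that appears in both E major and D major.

Triads in E major: E (I), F#m (ii), G#m (iii), A (IV), B (V), C#m (vi), D#dim (vii°).
Triads in D major: D (I), Em (ii), F#m (iii), G (IV), A (V), Bm (vi), C#dim (vii°).
Shared triads with their functions: F#m (ii in E major, iii in D major); A (IV in E major, V in D major).

F#m, A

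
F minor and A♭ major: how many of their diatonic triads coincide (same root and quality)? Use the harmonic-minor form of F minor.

Diatonic triads of F minor (harmonic minor): Fm (i), Gdim (ii°), A♭aug (III+), B♭m (iv), C (V), D♭ (VI), Edim (vii°).
Diatonic triads of A♭ major: A♭ (I), B♭m (ii), Cm (iii), D♭ (IV), E♭ (V), Fm (vi), Gdim (vii°).
Matching root and quality in both lists: Fm, Gdim, B♭m, D♭.
That gives 4 common triads.

4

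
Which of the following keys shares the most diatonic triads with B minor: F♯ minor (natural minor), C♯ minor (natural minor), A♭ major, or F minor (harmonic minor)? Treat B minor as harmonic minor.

Triads of B minor (harmonic minor): B minor (i), C♯ diminished (ii°), D augmented (III+), E minor (iv), F♯ major (V), G major (VI), A♯ diminished (vii°).
F♯ minor (natural minor) shares 1: Bm.
C♯ minor (natural minor) shares 0: none.
A♭ major shares 0: none.
F minor (harmonic minor) shares 0: none.
The most common triads (1) are shared with F♯ minor.

F♯ minor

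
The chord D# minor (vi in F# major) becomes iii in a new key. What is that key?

The numeral iii denotes a minor triad on scale degree 3. With D# on degree 3, the tonic of the new key is B.
Degree 3 carries a minor triad in major keys, so the destination is B major.
Check: the diatonic triads of B major are B (I), C#m (ii), D#m (iii), E (IV), F# (V), G#m (vi), A#dim (vii°) — D# minor is indeed iii.

B major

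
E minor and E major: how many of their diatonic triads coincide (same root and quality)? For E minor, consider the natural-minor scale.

Diatonic triads of E minor (natural minor): Em (i), F♯dim (ii°), G (III), Am (iv), Bm (v), C (VI), D (VII).
Diatonic triads of E major: E (I), F♯m (ii), G♯m (iii), A (IV), B (V), C♯m (vi), D♯dim (vii°).
No triad has the same root and quality in both keys.

0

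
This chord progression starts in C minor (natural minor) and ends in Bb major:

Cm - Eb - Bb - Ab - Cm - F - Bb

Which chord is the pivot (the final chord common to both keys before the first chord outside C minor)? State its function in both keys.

Cm — i in C minor, ii in Bb major

Chords diatonic to C minor: Cm, Ddim, Eb, Fm, Gm, Ab, Bb.
Reading the progression, the first chord not in that set is F, so the modulation leaves C minor there.
The chord immediately before F is Cm, which is diatonic to both keys: i in C minor and ii in Bb major.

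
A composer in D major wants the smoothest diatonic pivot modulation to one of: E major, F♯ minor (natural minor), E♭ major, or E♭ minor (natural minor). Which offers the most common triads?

Triads of D major: D (I), Em (ii), F♯m (iii), G (IV), A (V), Bm (vi), C♯dim (vii°).
E major shares 2: F♯m, A.
F♯ minor (natural minor) shares 4: D, F♯m, A, Bm.
E♭ major shares 0: none.
E♭ minor (natural minor) shares 0: none.
The most common triads (4) are shared with F♯ minor.

F♯ minor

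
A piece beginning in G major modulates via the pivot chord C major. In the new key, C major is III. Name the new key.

A minor

The numeral III denotes a major triad on scale degree 3. With C on degree 3, the tonic of the new key is A.
Degree 3 carries a major triad in natural-minor keys, so the destination is A minor.
Check: the diatonic triads of A minor (natural minor) are Am (i), Bdim (ii°), C (III), Dm (iv), Em (v), F (VI), G (VII) — C major is indeed III.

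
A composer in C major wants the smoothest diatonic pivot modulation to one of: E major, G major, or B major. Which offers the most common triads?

Triads of C major: C (I), Dm (ii), Em (iii), F (IV), G (V), Am (vi), Bdim (vii°).
E major shares 0: none.
G major shares 4: C, Em, G, Am.
B major shares 0: none.
The most common triads (4) are shared with G major.

G major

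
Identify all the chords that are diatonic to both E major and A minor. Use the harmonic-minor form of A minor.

Triads in E major: E (I), F♯m (ii), G♯m (iii), A (IV), B (V), C♯m (vi), D♯dim (vii°).
Triads in A minor (harmonic minor): Am (i), Bdim (ii°), Caug (III+), Dm (iv), E (V), F (VI), G♯dim (vii°).
Shared triads with their functions: E (I in E major, V in A minor).

E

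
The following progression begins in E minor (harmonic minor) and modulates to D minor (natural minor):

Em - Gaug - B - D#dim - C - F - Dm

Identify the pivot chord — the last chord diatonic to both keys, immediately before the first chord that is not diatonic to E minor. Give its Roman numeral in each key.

Chords diatonic to E minor: Em, F#dim, Gaug, Am, B, C, D#dim.
Reading the progression, the first chord not in that set is F, so the modulation leaves E minor there.
The chord immediately before F is C, which is diatonic to both keys: VI in E minor and VII in D minor.

C — VI in E minor, VII in D minor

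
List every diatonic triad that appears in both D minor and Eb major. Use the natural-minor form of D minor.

Triads in D minor (natural minor): D minor (i), E diminished (ii°), F major (III), G minor (iv), A minor (v), Bb major (VI), C major (VII).
Triads in Eb major: Eb major (I), F minor (ii), G minor (iii), Ab major (IV), Bb major (V), C minor (vi), D diminished (vii°).
Shared triads with their functions: G minor (iv in D minor, iii in Eb major); Bb major (VI in D minor, V in Eb major).

Gm, Bb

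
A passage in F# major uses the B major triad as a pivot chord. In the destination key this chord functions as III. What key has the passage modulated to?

G# minor

The numeral III denotes a major triad on scale degree 3. With B on degree 3, the tonic of the new key is G#.
Degree 3 carries a major triad in natural-minor keys, so the destination is G# minor.
Check: the diatonic triads of G# minor (natural minor) are G#m (i), A#dim (ii°), B (III), C#m (iv), D#m (v), E (VI), F# (VII) — B major is indeed III.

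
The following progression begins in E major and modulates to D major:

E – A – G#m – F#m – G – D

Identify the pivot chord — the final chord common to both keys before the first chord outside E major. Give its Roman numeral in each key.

Chords diatonic to E major: E, F#m, G#m, A, B, C#m, D#dim.
Reading the progression, the first chord not in that set is G, so the modulation leaves E major there.
The chord immediately before G is F#m, which is diatonic to both keys: ii in E major and iii in D major.

F#m — ii in E major, iii in D major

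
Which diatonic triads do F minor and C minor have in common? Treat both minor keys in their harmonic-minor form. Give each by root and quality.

Fm

Triads in F minor (harmonic minor): Fm (i), Gdim (ii°), Abaug (III+), Bbm (iv), C (V), Db (VI), Edim (vii°).
Triads in C minor (harmonic minor): Cm (i), Ddim (ii°), Ebaug (III+), Fm (iv), G (V), Ab (VI), Bdim (vii°).
Shared triads with their functions: Fm (i in F minor, iv in C minor).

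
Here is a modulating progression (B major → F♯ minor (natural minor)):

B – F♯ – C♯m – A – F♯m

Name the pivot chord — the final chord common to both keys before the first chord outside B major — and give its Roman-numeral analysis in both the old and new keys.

Chords diatonic to B major: B, C♯m, D♯m, E, F♯, G♯m, A♯dim.
Reading the progression, the first chord not in that set is A, so the modulation leaves B major there.
The chord immediately before A is C♯m, which is diatonic to both keys: ii in B major and v in F♯ minor.

C♯m — ii in B major, v in F♯ minor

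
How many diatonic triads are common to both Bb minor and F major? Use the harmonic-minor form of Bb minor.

1

Diatonic triads of Bb minor (harmonic minor): Bbm (i), Cdim (ii°), Dbaug (III+), Ebm (iv), F (V), Gb (VI), Adim (vii°).
Diatonic triads of F major: F (I), Gm (ii), Am (iii), Bb (IV), C (V), Dm (vi), Edim (vii°).
Matching root and quality in both lists: F.
That gives 1 common triad.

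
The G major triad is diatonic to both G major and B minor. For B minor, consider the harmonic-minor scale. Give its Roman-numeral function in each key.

I in G major; VI in B minor

The scale of G major is G A B C D E F♯; G is degree 1, and the triad built there (G-B-D) is major, so it is I.
The scale of B minor (harmonic minor) is B C♯ D E F♯ G A♯; G is degree 6, and the triad built there (G-B-D) is major, so it is VI.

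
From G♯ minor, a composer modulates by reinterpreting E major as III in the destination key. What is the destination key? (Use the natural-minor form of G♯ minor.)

C♯ minor

The numeral III denotes a major triad on scale degree 3. With E on degree 3, the tonic of the new key is C♯.
Degree 3 carries a major triad in natural-minor keys, so the destination is C♯ minor.
Check: the diatonic triads of C♯ minor (natural minor) are C♯m (i), D♯dim (ii°), E (III), F♯m (iv), G♯m (v), A (VI), B (VII) — E major is indeed III.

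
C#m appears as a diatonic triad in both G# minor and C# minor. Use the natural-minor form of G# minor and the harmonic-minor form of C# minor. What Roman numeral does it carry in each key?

The scale of G# minor (natural minor) is G# A# B C# D# E F#; C# is degree 4, and the triad built there (C#-E-G#) is minor, so it is iv.
The scale of C# minor (harmonic minor) is C# D# E F# G# A B#; C# is degree 1, and the triad built there (C#-E-G#) is minor, so it is i.

iv in G# minor; i in C# minor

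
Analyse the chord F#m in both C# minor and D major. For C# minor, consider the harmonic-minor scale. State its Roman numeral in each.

iv in C# minor; iii in D major

The scale of C# minor (harmonic minor) is C# D# E F# G# A B#; F# is degree 4, and the triad built there (F#-A-C#) is minor, so it is iv.
The scale of D major is D E F# G A B C#; F# is degree 3, and the triad built there (F#-A-C#) is minor, so it is iii.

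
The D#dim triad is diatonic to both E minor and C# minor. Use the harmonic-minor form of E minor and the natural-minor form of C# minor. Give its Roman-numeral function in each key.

vii° in E minor; ii° in C# minor

The scale of E minor (harmonic minor) is E F# G A B C D#; D# is degree 7, and the triad built there (D#-F#-A) is diminished, so it is vii°.
The scale of C# minor (natural minor) is C# D# E F# G# A B; D# is degree 2, and the triad built there (D#-F#-A) is diminished, so it is ii°.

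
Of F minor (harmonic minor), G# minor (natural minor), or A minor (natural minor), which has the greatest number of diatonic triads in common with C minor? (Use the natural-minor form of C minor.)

Triads of C minor (natural minor): Cm (i), Ddim (ii°), Eb (III), Fm (iv), Gm (v), Ab (VI), Bb (VII).
F minor (harmonic minor) shares 1: Fm.
G# minor (natural minor) shares 0: none.
A minor (natural minor) shares 0: none.
The most common triads (1) are shared with F minor.

F minor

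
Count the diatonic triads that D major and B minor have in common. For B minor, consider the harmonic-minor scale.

4

Diatonic triads of D major: D (I), Em (ii), F#m (iii), G (IV), A (V), Bm (vi), C#dim (vii°).
Diatonic triads of B minor (harmonic minor): Bm (i), C#dim (ii°), Daug (III+), Em (iv), F# (V), G (VI), A#dim (vii°).
Matching root and quality in both lists: Em, G, Bm, C#dim.
That gives 4 common triads.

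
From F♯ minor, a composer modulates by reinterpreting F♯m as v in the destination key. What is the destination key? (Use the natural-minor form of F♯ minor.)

The numeral v denotes a minor triad on scale degree 5. With F♯ on degree 5, the tonic of the new key is B.
Degree 5 carries a minor triad in natural-minor keys, so the destination is B minor.
Check: the diatonic triads of B minor (natural minor) are Bm (i), C♯dim (ii°), D (III), Em (iv), F♯m (v), G (VI), A (VII) — F♯m is indeed v.

B minor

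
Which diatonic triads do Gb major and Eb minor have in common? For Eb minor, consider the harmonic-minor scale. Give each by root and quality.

Abm, Cb, Ebm, Fdim

Triads in Gb major: Gb (I), Abm (ii), Bbm (iii), Cb (IV), Db (V), Ebm (vi), Fdim (vii°).
Triads in Eb minor (harmonic minor): Ebm (i), Fdim (ii°), Gbaug (III+), Abm (iv), Bb (V), Cb (VI), Ddim (vii°).
Shared triads with their functions: Abm (ii in Gb major, iv in Eb minor); Cb (IV in Gb major, VI in Eb minor); Ebm (vi in Gb major, i in Eb minor); Fdim (vii° in Gb major, ii° in Eb minor).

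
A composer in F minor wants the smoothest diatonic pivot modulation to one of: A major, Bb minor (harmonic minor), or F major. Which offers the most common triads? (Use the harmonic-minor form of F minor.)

Triads of F minor (harmonic minor): F minor (i), G diminished (ii°), Ab augmented (III+), Bb minor (iv), C major (V), Db major (VI), E diminished (vii°).
A major shares 0: none.
Bb minor (harmonic minor) shares 1: Bbm.
F major shares 2: C, Edim.
The most common triads (2) are shared with F major.

F major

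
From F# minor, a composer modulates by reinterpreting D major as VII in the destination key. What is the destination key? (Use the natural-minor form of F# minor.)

The numeral VII denotes a major triad on scale degree 7. With D on degree 7, the tonic of the new key is E.
Degree 7 carries a major triad in natural-minor keys, so the destination is E minor.
Check: the diatonic triads of E minor (natural minor) are Em (i), F#dim (ii°), G (III), Am (iv), Bm (v), C (VI), D (VII) — D major is indeed VII.

E minor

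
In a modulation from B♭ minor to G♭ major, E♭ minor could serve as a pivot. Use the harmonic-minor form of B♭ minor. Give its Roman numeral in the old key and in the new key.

iv in B♭ minor; vi in G♭ major

The scale of B♭ minor (harmonic minor) is B♭ C D♭ E♭ F G♭ A; E♭ is degree 4, and the triad built there (E♭-G♭-B♭) is minor, so it is iv.
The scale of G♭ major is G♭ A♭ B♭ C♭ D♭ E♭ F; E♭ is degree 6, and the triad built there (E♭-G♭-B♭) is minor, so it is vi.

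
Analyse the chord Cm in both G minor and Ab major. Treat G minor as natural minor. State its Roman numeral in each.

The scale of G minor (natural minor) is G A Bb C D Eb F; C is degree 4, and the triad built there (C-Eb-G) is minor, so it is iv.
The scale of Ab major is Ab Bb C Db Eb F G; C is degree 3, and the triad built there (C-Eb-G) is minor, so it is iii.

iv in G minor; iii in Ab major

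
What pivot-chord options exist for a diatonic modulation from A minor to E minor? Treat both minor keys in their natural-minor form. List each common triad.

Triads in A minor (natural minor): Am (i), Bdim (ii°), C (III), Dm (iv), Em (v), F (VI), G (VII).
Triads in E minor (natural minor): Em (i), F#dim (ii°), G (III), Am (iv), Bm (v), C (VI), D (VII).
Shared triads with their functions: Am (i in A minor, iv in E minor); C (III in A minor, VI in E minor); Em (v in A minor, i in E minor); G (VII in A minor, III in E minor).

Am, C, Em, G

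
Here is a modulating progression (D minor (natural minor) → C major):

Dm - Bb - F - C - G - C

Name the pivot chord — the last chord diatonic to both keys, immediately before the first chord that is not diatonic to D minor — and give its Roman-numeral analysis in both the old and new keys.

C — VII in D minor, I in C major

Chords diatonic to D minor: Dm, Edim, F, Gm, Am, Bb, C.
Reading the progression, the first chord not in that set is G, so the modulation leaves D minor there.
The chord immediately before G is C, which is diatonic to both keys: VII in D minor and I in C major.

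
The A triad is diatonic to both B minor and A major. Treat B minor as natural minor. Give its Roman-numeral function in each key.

The scale of B minor (natural minor) is B C# D E F# G A; A is degree 7, and the triad built there (A-C#-E) is major, so it is VII.
The scale of A major is A B C# D E F# G#; A is degree 1, and the triad built there (A-C#-E) is major, so it is I.

VII in B minor; I in A major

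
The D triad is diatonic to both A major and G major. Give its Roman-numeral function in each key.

IV in A major; V in G major

The scale of A major is A B C# D E F# G#; D is degree 4, and the triad built there (D-F#-A) is major, so it is IV.
The scale of G major is G A B C D E F#; D is degree 5, and the triad built there (D-F#-A) is major, so it is V.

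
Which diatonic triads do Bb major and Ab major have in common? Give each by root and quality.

Cm, Eb

Triads in Bb major: Bb (I), Cm (ii), Dm (iii), Eb (IV), F (V), Gm (vi), Adim (vii°).
Triads in Ab major: Ab (I), Bbm (ii), Cm (iii), Db (IV), Eb (V), Fm (vi), Gdim (vii°).
Shared triads with their functions: Cm (ii in Bb major, iii in Ab major); Eb (IV in Bb major, V in Ab major).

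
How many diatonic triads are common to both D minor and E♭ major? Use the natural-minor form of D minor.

Diatonic triads of D minor (natural minor): D minor (i), E diminished (ii°), F major (III), G minor (iv), A minor (v), B♭ major (VI), C major (VII).
Diatonic triads of E♭ major: E♭ major (I), F minor (ii), G minor (iii), A♭ major (IV), B♭ major (V), C minor (vi), D diminished (vii°).
Matching root and quality in both lists: G minor, B♭ major.
That gives 2 common triads.

2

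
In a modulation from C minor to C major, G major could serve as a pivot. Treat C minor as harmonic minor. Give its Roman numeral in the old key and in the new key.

V in C minor; V in C major

The scale of C minor (harmonic minor) is C D Eb F G Ab B; G is degree 5, and the triad built there (G-B-D) is major, so it is V.
The scale of C major is C D E F G A B; G is degree 5, and the triad built there (G-B-D) is major, so it is V.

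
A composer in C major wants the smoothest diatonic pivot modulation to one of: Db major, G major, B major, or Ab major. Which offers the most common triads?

G major

Triads of C major: C (I), Dm (ii), Em (iii), F (IV), G (V), Am (vi), Bdim (vii°).
Db major shares 0: none.
G major shares 4: C, Em, G, Am.
B major shares 0: none.
Ab major shares 0: none.
The most common triads (4) are shared with G major.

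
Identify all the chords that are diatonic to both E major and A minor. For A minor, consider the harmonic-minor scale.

Triads in E major: E (I), F#m (ii), G#m (iii), A (IV), B (V), C#m (vi), D#dim (vii°).
Triads in A minor (harmonic minor): Am (i), Bdim (ii°), Caug (III+), Dm (iv), E (V), F (VI), G#dim (vii°).
Shared triads with their functions: E (I in E major, V in A minor).

E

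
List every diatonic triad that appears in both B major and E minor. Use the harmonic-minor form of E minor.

Triads in B major: B major (I), C# minor (ii), D# minor (iii), E major (IV), F# major (V), G# minor (vi), A# diminished (vii°).
Triads in E minor (harmonic minor): E minor (i), F# diminished (ii°), G augmented (III+), A minor (iv), B major (V), C major (VI), D# diminished (vii°).
Shared triads with their functions: B major (I in B major, V in E minor).

B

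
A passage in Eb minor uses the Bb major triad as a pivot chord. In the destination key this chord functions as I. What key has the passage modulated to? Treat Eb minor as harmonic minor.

The numeral I denotes a major triad on scale degree 1. With Bb on degree 1, the tonic of the new key is Bb.
Degree 1 carries a major triad in major keys, so the destination is Bb major.
Check: the diatonic triads of Bb major are Bb (I), Cm (ii), Dm (iii), Eb (IV), F (V), Gm (vi), Adim (vii°) — Bb major is indeed I.

Bb major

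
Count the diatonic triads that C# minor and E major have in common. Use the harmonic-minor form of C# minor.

4

Diatonic triads of C# minor (harmonic minor): C# minor (i), D# diminished (ii°), E augmented (III+), F# minor (iv), G# major (V), A major (VI), B# diminished (vii°).
Diatonic triads of E major: E major (I), F# minor (ii), G# minor (iii), A major (IV), B major (V), C# minor (vi), D# diminished (vii°).
Matching root and quality in both lists: C# minor, D# diminished, F# minor, A major.
That gives 4 common triads.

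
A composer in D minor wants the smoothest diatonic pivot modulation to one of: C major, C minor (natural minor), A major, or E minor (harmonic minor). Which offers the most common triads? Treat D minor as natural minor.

C major

Triads of D minor (natural minor): Dm (i), Edim (ii°), F (III), Gm (iv), Am (v), Bb (VI), C (VII).
C major shares 4: Dm, F, Am, C.
C minor (natural minor) shares 2: Gm, Bb.
A major shares 0: none.
E minor (harmonic minor) shares 2: Am, C.
The most common triads (4) are shared with C major.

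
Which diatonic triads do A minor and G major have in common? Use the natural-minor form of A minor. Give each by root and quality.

Am, C, Em, G

Triads in A minor (natural minor): Am (i), Bdim (ii°), C (III), Dm (iv), Em (v), F (VI), G (VII).
Triads in G major: G (I), Am (ii), Bm (iii), C (IV), D (V), Em (vi), F#dim (vii°).
Shared triads with their functions: Am (i in A minor, ii in G major); C (III in A minor, IV in G major); Em (v in A minor, vi in G major); G (VII in A minor, I in G major).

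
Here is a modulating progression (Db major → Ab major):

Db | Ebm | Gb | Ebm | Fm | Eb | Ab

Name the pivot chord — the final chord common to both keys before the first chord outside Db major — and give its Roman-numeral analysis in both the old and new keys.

Fm — iii in Db major, vi in Ab major

Chords diatonic to Db major: Db, Ebm, Fm, Gb, Ab, Bbm, Cdim.
Reading the progression, the first chord not in that set is Eb, so the modulation leaves Db major there.
The chord immediately before Eb is Fm, which is diatonic to both keys: iii in Db major and vi in Ab major.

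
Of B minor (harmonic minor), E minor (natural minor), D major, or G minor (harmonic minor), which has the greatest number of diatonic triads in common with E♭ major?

Triads of E♭ major: E♭ (I), Fm (ii), Gm (iii), A♭ (IV), B♭ (V), Cm (vi), Ddim (vii°).
B minor (harmonic minor) shares 0: none.
E minor (natural minor) shares 0: none.
D major shares 0: none.
G minor (harmonic minor) shares 3: E♭, Gm, Cm.
The most common triads (3) are shared with G minor.

G minor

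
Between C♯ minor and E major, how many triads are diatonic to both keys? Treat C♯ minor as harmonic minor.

Diatonic triads of C♯ minor (harmonic minor): C♯m (i), D♯dim (ii°), Eaug (III+), F♯m (iv), G♯ (V), A (VI), B♯dim (vii°).
Diatonic triads of E major: E (I), F♯m (ii), G♯m (iii), A (IV), B (V), C♯m (vi), D♯dim (vii°).
Matching root and quality in both lists: C♯m, D♯dim, F♯m, A.
That gives 4 common triads.

4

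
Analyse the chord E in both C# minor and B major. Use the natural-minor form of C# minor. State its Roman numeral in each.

The scale of C# minor (natural minor) is C# D# E F# G# A B; E is degree 3, and the triad built there (E-G#-B) is major, so it is III.
The scale of B major is B C# D# E F# G# A#; E is degree 4, and the triad built there (E-G#-B) is major, so it is IV.

III in C# minor; IV in B major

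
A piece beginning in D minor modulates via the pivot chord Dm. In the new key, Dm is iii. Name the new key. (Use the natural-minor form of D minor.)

B♭ major

The numeral iii denotes a minor triad on scale degree 3. With D on degree 3, the tonic of the new key is B♭.
Degree 3 carries a minor triad in major keys, so the destination is B♭ major.
Check: the diatonic triads of B♭ major are B♭ (I), Cm (ii), Dm (iii), E♭ (IV), F (V), Gm (vi), Adim (vii°) — Dm is indeed iii.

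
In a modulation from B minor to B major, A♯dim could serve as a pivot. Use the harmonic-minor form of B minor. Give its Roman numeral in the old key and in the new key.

vii° in B minor; vii° in B major

The scale of B minor (harmonic minor) is B C♯ D E F♯ G A♯; A♯ is degree 7, and the triad built there (A♯-C♯-E) is diminished, so it is vii°.
The scale of B major is B C♯ D♯ E F♯ G♯ A♯; A♯ is degree 7, and the triad built there (A♯-C♯-E) is diminished, so it is vii°.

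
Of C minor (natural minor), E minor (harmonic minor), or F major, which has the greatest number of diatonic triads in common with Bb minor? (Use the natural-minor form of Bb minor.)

C minor

Triads of Bb minor (natural minor): Bb minor (i), C diminished (ii°), Db major (III), Eb minor (iv), F minor (v), Gb major (VI), Ab major (VII).
C minor (natural minor) shares 2: Fm, Ab.
E minor (harmonic minor) shares 0: none.
F major shares 0: none.
The most common triads (2) are shared with C minor.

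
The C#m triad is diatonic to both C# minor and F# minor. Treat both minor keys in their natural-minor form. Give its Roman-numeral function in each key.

i in C# minor; v in F# minor

The scale of C# minor (natural minor) is C# D# E F# G# A B; C# is degree 1, and the triad built there (C#-E-G#) is minor, so it is i.
The scale of F# minor (natural minor) is F# G# A B C# D E; C# is degree 5, and the triad built there (C#-E-G#) is minor, so it is v.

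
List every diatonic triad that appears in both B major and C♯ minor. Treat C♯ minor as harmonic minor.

Triads in B major: B major (I), C♯ minor (ii), D♯ minor (iii), E major (IV), F♯ major (V), G♯ minor (vi), A♯ diminished (vii°).
Triads in C♯ minor (harmonic minor): C♯ minor (i), D♯ diminished (ii°), E augmented (III+), F♯ minor (iv), G♯ major (V), A major (VI), B♯ diminished (vii°).
Shared triads with their functions: C♯ minor (ii in B major, i in C♯ minor).

C♯m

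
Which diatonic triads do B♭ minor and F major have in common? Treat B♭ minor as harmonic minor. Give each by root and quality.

F

Triads in B♭ minor (harmonic minor): B♭m (i), Cdim (ii°), D♭aug (III+), E♭m (iv), F (V), G♭ (VI), Adim (vii°).
Triads in F major: F (I), Gm (ii), Am (iii), B♭ (IV), C (V), Dm (vi), Edim (vii°).
Shared triads with their functions: F (V in B♭ minor, I in F major).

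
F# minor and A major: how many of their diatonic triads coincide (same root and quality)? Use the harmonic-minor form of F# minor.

Diatonic triads of F# minor (harmonic minor): F# minor (i), G# diminished (ii°), A augmented (III+), B minor (iv), C# major (V), D major (VI), E# diminished (vii°).
Diatonic triads of A major: A major (I), B minor (ii), C# minor (iii), D major (IV), E major (V), F# minor (vi), G# diminished (vii°).
Matching root and quality in both lists: F# minor, G# diminished, B minor, D major.
That gives 4 common triads.

4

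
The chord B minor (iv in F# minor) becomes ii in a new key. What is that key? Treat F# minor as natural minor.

The numeral ii denotes a minor triad on scale degree 2. With B on degree 2, the tonic of the new key is A.
Degree 2 carries a minor triad in major keys, so the destination is A major.
Check: the diatonic triads of A major are A (I), Bm (ii), C#m (iii), D (IV), E (V), F#m (vi), G#dim (vii°) — B minor is indeed ii.

A major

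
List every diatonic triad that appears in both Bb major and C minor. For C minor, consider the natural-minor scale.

Bb, Cm, Eb, Gm

Triads in Bb major: Bb major (I), C minor (ii), D minor (iii), Eb major (IV), F major (V), G minor (vi), A diminished (vii°).
Triads in C minor (natural minor): C minor (i), D diminished (ii°), Eb major (III), F minor (iv), G minor (v), Ab major (VI), Bb major (VII).
Shared triads with their functions: Bb major (I in Bb major, VII in C minor); C minor (ii in Bb major, i in C minor); Eb major (IV in Bb major, III in C minor); G minor (vi in Bb major, v in C minor).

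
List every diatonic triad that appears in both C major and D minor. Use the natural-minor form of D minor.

C, Dm, F, Am

Triads in C major: C (I), Dm (ii), Em (iii), F (IV), G (V), Am (vi), Bdim (vii°).
Triads in D minor (natural minor): Dm (i), Edim (ii°), F (III), Gm (iv), Am (v), Bb (VI), C (VII).
Shared triads with their functions: C (I in C major, VII in D minor); Dm (ii in C major, i in D minor); F (IV in C major, III in D minor); Am (vi in C major, v in D minor).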